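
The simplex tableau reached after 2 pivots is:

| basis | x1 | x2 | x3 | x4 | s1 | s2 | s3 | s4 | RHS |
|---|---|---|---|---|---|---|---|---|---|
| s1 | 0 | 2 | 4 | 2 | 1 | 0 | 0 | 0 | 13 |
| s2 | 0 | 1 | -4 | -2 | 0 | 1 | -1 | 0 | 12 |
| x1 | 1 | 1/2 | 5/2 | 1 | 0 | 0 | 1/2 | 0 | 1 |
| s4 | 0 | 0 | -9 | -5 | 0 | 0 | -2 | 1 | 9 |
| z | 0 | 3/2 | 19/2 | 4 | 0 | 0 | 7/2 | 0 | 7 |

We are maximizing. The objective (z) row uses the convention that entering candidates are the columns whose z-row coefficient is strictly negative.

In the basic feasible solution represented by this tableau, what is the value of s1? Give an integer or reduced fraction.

13

s1 is basic (row 1); its value is the RHS of that row: 13.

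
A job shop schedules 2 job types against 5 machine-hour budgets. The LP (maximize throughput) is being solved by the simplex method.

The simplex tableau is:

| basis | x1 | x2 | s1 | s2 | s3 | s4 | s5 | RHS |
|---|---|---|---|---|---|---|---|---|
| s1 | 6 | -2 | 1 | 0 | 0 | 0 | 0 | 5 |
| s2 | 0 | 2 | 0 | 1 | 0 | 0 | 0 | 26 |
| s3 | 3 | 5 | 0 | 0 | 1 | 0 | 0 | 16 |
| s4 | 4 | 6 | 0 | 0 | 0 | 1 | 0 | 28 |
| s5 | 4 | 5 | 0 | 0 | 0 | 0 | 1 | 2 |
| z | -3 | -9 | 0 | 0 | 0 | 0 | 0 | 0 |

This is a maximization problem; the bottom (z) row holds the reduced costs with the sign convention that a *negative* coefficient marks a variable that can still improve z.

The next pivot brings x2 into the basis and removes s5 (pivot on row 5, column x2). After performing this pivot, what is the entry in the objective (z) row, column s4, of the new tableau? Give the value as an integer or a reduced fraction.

0

Pivot element is row 5, column x2: 5.
Normalize row 5: new (row 5, s4) = 0/5 = 0.
z-row ← z-row − (-9)·(new row 5): 0 − (-9)·0 = 0.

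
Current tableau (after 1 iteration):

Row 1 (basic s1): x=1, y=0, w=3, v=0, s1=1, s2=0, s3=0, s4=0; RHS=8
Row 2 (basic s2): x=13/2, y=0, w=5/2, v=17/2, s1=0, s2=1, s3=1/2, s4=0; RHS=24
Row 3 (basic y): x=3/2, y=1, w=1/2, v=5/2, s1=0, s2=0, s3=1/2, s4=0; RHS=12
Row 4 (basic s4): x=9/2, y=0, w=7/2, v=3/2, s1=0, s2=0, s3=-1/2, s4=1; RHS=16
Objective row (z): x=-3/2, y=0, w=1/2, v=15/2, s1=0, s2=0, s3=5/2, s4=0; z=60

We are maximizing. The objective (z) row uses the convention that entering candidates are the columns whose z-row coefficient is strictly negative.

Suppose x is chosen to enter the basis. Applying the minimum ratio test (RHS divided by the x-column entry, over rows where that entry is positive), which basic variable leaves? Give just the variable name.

Ratios: row 1 (s1): 8/1 = 8; row 2 (s2): 24/(13/2) = 48/13; row 3 (y): 12/(3/2) = 8; row 4 (s4): 16/(9/2) = 32/9.
Minimum ratio 32/9 is in the s4 row, so s4 leaves.

s4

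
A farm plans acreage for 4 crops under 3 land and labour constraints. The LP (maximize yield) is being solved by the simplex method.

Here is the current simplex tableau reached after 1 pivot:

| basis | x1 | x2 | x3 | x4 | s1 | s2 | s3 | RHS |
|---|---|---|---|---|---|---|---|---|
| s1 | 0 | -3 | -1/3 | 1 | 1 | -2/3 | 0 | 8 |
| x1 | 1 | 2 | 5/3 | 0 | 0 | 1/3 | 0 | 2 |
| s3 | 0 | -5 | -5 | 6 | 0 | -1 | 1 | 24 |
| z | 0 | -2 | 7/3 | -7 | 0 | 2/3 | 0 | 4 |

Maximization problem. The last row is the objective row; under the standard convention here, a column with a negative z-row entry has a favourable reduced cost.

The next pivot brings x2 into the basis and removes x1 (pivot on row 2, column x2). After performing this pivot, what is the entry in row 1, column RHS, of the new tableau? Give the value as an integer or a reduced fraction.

Pivot element is row 2, column x2: 2.
Normalize row 2: new (row 2, RHS) = 2/2 = 1.
row 1 ← row 1 − (-3)·(new row 2): 8 − (-3)·1 = 11.

11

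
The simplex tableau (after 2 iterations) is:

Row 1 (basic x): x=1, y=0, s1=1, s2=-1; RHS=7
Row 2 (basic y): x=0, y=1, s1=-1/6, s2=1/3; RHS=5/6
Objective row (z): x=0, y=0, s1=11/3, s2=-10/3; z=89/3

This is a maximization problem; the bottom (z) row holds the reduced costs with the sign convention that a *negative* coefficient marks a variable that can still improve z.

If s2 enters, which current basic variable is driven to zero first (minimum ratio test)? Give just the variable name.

Ratios: row 1 (x): entry -1 ≤ 0, skip; row 2 (y): (5/6)/(1/3) = 5/2.
Minimum ratio 5/2 is in the y row, so y leaves.

y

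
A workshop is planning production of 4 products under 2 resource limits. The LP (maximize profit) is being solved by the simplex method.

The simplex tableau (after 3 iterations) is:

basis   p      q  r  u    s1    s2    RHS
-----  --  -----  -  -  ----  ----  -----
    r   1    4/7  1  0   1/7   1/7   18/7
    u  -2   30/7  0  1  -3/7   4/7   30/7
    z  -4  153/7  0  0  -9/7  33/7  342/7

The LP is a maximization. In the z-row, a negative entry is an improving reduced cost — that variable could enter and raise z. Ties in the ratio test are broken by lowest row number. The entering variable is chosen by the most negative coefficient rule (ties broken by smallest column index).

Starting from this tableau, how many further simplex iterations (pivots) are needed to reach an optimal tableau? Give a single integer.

2

pivot: p in, r out → z = 414/7
pivot: s1 in, p out → z = 72
No improving column remains; optimal.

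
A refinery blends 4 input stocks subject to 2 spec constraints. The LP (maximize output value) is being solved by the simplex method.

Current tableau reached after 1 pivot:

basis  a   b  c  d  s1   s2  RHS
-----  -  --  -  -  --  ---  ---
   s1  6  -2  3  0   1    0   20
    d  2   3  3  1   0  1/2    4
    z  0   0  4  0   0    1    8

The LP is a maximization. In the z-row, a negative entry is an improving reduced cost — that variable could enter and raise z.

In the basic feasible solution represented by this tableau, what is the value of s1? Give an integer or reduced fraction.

s1 is basic (row 1); its value is the RHS of that row: 20.

20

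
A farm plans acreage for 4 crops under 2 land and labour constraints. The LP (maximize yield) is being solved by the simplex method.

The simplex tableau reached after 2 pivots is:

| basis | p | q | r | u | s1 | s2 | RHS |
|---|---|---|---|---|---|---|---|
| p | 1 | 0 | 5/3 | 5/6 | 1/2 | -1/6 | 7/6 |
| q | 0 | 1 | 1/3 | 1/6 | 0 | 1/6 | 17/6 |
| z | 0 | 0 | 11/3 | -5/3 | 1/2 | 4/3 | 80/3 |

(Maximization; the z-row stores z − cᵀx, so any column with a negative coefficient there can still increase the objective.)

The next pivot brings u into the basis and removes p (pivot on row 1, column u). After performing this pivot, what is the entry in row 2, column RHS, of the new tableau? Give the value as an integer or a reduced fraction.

Pivot element is row 1, column u: 5/6.
Normalize row 1: new (row 1, RHS) = (7/6)/(5/6) = 7/5.
row 2 ← row 2 − (1/6)·(new row 1): 17/6 − (1/6)·(7/5) = 13/5.

13/5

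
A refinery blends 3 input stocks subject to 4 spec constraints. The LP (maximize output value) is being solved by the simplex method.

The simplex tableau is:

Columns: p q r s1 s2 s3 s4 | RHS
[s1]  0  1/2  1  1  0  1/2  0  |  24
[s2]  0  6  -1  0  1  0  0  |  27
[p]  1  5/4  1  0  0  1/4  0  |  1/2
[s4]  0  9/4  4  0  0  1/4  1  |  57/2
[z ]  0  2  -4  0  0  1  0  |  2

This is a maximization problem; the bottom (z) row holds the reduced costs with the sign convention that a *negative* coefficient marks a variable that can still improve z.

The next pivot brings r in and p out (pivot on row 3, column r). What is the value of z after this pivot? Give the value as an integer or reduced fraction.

4

Minimum ratio for r: (1/2)/1 = 1/2.
z changes by −(z-row coeff of r)·ratio = −(-4)·(1/2) = 2.
New z = 2 + 2 = 4.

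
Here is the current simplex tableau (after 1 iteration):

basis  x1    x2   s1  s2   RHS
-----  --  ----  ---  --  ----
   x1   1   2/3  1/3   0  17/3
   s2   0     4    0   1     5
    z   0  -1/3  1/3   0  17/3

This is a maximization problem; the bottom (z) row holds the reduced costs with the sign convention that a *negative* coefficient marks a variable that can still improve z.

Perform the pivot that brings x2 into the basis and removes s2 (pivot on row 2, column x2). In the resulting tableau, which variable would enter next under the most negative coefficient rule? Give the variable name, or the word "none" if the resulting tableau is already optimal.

none

Pivot element 4. New z-row = old z-row − (-1/3)·(row 2/4).
Updated z-row coefficients: x1: 0, x2: 0, s1: 1/3, s2: 1/12.
No coefficient is strictly negative; the tableau after this pivot is optimal.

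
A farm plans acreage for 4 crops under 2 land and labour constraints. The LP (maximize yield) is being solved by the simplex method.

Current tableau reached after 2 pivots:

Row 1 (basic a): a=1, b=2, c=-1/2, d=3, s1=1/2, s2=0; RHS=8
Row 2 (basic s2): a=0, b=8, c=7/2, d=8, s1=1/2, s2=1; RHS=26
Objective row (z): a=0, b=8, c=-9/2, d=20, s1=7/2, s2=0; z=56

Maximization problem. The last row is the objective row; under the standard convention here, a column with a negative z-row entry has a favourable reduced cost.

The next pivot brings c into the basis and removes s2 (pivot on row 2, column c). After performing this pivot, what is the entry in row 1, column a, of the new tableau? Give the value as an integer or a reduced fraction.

1

Pivot element is row 2, column c: 7/2.
Normalize row 2: new (row 2, a) = 0/(7/2) = 0.
row 1 ← row 1 − (-1/2)·(new row 2): 1 − (-1/2)·0 = 1.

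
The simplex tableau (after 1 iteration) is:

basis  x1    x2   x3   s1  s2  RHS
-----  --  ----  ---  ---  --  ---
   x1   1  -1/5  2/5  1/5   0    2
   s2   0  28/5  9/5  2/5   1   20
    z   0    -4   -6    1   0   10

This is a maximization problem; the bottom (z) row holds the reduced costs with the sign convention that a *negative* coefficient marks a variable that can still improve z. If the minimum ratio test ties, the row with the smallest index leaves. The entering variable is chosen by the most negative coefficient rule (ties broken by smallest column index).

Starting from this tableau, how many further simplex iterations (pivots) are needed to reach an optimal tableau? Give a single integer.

pivot: x3 in, x1 out → z = 40
pivot: x2 in, s2 out → z = 674/13
No improving column remains; optimal.

2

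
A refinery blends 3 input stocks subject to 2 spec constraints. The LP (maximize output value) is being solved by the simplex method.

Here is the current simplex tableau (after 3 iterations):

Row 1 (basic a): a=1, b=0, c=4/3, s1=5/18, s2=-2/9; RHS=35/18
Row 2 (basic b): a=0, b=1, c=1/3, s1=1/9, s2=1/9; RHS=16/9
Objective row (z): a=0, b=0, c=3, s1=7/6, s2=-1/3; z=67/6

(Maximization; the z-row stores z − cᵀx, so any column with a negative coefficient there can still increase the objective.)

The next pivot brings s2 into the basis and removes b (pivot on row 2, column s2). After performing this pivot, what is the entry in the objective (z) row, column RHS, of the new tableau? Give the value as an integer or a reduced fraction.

Pivot element is row 2, column s2: 1/9.
Normalize row 2: new (row 2, RHS) = (16/9)/(1/9) = 16.
z-row ← z-row − (-1/3)·(new row 2): 67/6 − (-1/3)·16 = 33/2.

33/2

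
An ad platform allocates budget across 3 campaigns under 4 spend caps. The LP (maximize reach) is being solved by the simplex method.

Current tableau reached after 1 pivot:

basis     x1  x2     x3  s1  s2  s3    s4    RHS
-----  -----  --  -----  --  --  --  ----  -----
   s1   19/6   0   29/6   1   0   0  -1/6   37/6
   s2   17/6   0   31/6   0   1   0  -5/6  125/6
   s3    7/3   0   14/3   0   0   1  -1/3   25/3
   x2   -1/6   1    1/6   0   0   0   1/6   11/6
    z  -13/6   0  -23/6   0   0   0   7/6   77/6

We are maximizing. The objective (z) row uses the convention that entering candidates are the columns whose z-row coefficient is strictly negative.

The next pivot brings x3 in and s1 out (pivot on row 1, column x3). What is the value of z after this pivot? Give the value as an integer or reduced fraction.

514/29

Minimum ratio for x3: (37/6)/(29/6) = 37/29.
z changes by −(z-row coeff of x3)·ratio = −(-23/6)·(37/29) = 851/174.
New z = 77/6 + (851/174) = 514/29.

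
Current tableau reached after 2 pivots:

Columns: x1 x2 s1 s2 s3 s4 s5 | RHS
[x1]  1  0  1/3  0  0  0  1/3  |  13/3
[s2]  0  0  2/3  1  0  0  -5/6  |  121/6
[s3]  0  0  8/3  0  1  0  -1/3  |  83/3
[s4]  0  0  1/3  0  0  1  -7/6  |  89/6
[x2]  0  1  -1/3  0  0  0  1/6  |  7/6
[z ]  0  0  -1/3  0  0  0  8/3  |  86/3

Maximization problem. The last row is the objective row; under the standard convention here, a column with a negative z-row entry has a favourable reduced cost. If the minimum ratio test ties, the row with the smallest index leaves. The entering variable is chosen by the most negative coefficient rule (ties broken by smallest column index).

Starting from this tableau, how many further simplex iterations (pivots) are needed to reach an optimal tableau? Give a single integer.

pivot: s1 in, s3 out → z = 257/8
No improving column remains; optimal.

1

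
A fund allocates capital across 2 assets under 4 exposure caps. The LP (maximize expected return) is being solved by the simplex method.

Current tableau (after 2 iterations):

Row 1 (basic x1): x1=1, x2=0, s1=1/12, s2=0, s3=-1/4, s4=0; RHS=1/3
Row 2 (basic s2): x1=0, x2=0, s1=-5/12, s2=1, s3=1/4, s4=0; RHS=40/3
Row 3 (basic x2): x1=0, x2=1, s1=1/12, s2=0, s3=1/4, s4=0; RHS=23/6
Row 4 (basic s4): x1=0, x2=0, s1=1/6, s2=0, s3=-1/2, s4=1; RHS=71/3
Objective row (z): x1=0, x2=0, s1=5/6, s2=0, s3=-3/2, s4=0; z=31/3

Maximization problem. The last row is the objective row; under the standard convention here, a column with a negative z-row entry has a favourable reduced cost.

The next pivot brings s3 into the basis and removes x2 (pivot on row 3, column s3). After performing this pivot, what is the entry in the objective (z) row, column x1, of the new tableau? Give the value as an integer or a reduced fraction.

Pivot element is row 3, column s3: 1/4.
Normalize row 3: new (row 3, x1) = 0/(1/4) = 0.
z-row ← z-row − (-3/2)·(new row 3): 0 − (-3/2)·0 = 0.

0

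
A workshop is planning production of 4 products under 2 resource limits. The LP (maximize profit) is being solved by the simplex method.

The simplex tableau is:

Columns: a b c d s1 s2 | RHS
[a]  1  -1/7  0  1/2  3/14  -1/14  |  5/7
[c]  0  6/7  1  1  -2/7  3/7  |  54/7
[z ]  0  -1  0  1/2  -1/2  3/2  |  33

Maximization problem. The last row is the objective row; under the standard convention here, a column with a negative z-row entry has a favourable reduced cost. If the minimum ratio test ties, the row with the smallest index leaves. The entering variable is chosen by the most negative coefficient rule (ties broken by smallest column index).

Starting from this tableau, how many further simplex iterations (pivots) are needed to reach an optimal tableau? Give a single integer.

2

pivot: b in, c out → z = 42
pivot: s1 in, a out → z = 52
No improving column remains; optimal.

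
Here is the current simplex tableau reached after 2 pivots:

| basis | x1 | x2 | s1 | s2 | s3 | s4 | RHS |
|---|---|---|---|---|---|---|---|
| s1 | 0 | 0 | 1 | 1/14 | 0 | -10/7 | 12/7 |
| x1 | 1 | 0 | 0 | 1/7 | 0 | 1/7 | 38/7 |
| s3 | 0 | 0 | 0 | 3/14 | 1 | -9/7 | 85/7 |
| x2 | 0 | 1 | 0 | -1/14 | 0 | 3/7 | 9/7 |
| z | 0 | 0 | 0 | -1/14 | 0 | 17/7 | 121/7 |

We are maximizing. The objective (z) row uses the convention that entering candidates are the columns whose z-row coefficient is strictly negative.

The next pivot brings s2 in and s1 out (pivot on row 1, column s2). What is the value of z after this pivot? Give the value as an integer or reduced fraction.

Minimum ratio for s2: (12/7)/(1/14) = 24.
z changes by −(z-row coeff of s2)·ratio = −(-1/14)·24 = 12/7.
New z = 121/7 + (12/7) = 19.

19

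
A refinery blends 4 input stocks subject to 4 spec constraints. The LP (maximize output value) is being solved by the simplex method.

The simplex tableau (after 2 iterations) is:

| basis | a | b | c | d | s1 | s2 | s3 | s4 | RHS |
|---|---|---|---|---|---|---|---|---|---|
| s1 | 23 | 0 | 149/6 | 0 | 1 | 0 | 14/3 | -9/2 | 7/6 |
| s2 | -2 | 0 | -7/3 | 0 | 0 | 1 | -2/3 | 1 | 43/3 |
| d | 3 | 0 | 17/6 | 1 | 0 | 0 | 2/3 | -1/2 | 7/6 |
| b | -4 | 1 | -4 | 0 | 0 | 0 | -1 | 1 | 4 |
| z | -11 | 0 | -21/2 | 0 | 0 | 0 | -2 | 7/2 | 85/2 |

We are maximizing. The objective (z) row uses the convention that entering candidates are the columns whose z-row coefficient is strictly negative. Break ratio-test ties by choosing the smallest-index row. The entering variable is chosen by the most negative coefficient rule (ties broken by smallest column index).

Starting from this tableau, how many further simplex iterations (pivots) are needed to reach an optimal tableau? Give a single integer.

1

pivot: a in, s1 out → z = 2971/69
No improving column remains; optimal.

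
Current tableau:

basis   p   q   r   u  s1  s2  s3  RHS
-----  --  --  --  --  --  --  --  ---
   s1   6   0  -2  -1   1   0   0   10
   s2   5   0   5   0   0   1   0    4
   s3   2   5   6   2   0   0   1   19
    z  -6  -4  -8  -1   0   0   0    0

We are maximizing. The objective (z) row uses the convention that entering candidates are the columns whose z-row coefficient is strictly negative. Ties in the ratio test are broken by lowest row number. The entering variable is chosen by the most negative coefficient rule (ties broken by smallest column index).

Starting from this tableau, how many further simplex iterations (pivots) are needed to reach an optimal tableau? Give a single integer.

pivot: r in, s2 out → z = 32/5
pivot: q in, s3 out → z = 444/25
pivot: p in, r out → z = 468/25
No improving column remains; optimal.

3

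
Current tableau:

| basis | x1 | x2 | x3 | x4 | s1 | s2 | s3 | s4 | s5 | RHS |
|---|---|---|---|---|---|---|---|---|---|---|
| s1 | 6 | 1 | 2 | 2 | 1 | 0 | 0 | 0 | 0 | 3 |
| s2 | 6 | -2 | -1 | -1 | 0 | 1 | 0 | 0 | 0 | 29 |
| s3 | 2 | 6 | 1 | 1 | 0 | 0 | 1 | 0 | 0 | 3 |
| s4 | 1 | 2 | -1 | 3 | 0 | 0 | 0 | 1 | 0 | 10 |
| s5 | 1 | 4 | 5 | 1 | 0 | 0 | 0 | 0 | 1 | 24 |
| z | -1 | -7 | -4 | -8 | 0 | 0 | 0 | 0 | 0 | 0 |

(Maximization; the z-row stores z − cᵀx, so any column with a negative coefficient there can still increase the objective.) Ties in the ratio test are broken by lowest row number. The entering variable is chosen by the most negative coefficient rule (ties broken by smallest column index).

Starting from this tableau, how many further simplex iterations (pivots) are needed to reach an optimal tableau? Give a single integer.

pivot: x4 in, s1 out → z = 12
pivot: x2 in, s3 out → z = 141/11
No improving column remains; optimal.

2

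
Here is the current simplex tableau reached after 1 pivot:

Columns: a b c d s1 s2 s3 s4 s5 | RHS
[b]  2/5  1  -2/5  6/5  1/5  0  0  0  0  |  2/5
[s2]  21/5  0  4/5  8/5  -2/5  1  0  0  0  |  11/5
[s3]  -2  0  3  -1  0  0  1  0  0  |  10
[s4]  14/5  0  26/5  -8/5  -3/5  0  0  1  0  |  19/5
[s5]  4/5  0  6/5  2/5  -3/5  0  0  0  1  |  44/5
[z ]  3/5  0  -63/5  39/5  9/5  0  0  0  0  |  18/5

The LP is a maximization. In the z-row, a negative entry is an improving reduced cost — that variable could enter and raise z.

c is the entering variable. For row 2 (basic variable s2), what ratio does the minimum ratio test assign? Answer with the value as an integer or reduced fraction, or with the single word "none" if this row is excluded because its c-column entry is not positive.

11/4

Ratio = RHS / (c entry) = (11/5) / (4/5) = 11/4.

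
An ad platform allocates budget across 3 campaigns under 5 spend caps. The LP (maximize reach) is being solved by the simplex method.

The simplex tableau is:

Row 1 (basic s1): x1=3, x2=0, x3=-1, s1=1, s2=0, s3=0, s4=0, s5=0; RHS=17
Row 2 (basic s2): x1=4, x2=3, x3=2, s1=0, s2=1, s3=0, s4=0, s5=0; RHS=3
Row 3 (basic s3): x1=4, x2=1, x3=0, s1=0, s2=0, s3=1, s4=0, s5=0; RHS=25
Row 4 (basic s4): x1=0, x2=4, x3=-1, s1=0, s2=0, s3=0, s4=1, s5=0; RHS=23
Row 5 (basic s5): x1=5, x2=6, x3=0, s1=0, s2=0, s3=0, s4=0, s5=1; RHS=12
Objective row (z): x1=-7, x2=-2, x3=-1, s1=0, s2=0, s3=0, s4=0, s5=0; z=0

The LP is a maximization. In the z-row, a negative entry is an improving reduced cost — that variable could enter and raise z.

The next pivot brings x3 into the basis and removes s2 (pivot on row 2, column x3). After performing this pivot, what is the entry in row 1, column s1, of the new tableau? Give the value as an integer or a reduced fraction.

Pivot element is row 2, column x3: 2.
Normalize row 2: new (row 2, s1) = 0/2 = 0.
row 1 ← row 1 − (-1)·(new row 2): 1 − (-1)·0 = 1.

1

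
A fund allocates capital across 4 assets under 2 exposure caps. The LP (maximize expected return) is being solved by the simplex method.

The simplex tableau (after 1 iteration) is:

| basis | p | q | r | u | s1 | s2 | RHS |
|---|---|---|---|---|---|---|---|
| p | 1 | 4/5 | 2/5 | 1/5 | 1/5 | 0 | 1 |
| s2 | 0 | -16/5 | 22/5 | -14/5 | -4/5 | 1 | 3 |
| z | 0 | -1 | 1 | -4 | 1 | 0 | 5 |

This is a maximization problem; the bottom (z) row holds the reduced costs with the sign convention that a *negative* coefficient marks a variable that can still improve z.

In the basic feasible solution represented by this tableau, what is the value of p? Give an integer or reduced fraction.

p is basic (row 1); its value is the RHS of that row: 1.

1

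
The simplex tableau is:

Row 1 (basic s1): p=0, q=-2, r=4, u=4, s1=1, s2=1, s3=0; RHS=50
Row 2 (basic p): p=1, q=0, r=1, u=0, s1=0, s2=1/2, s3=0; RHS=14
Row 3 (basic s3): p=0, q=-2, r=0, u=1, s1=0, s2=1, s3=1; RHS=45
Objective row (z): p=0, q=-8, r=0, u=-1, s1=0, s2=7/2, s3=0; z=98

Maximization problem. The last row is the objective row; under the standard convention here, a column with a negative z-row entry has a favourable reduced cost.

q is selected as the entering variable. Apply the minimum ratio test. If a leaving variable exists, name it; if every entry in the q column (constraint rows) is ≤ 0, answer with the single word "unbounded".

q-column entries: row 1: -2, row 2: 0, row 3: -2. All ≤ 0, so q can increase without bound; the LP is unbounded in this direction.

unbounded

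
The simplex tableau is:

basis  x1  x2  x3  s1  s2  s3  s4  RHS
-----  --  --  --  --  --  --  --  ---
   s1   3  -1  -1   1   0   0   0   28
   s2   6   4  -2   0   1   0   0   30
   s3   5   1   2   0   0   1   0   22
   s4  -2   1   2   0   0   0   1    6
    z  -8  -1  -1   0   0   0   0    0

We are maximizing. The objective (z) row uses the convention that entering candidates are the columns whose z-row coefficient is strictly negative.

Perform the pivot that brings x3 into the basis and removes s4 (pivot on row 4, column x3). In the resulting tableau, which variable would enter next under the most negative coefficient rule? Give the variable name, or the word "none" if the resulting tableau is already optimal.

x1

Pivot element 2. New z-row = old z-row − (-1)·(row 4/2).
Updated z-row coefficients: x1: -9, x2: -1/2, x3: 0, s1: 0, s2: 0, s3: 0, s4: 1/2.
The most negative is -9 in column x1, so x1 would enter next.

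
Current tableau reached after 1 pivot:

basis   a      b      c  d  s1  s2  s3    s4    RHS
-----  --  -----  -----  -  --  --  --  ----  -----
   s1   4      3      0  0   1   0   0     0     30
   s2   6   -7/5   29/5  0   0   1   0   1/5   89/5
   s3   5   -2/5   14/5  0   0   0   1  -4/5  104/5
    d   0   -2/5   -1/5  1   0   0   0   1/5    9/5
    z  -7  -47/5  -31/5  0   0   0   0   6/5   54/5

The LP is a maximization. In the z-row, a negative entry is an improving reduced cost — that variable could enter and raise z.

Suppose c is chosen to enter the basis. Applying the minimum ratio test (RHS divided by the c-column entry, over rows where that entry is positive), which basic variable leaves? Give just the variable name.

Ratios: row 1 (s1): entry 0 ≤ 0, skip; row 2 (s2): (89/5)/(29/5) = 89/29; row 3 (s3): (104/5)/(14/5) = 52/7; row 4 (d): entry -1/5 ≤ 0, skip.
Minimum ratio 89/29 is in the s2 row, so s2 leaves.

s2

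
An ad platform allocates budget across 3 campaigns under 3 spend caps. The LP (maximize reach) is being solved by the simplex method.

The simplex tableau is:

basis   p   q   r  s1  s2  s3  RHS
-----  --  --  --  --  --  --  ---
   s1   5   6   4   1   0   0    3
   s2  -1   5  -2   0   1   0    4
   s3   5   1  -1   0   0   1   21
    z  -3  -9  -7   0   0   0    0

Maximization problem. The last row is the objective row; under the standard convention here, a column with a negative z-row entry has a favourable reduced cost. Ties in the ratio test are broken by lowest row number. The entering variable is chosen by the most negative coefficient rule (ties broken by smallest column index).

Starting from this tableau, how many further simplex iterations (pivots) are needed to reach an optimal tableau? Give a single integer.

pivot: q in, s1 out → z = 9/2
pivot: r in, q out → z = 21/4
No improving column remains; optimal.

2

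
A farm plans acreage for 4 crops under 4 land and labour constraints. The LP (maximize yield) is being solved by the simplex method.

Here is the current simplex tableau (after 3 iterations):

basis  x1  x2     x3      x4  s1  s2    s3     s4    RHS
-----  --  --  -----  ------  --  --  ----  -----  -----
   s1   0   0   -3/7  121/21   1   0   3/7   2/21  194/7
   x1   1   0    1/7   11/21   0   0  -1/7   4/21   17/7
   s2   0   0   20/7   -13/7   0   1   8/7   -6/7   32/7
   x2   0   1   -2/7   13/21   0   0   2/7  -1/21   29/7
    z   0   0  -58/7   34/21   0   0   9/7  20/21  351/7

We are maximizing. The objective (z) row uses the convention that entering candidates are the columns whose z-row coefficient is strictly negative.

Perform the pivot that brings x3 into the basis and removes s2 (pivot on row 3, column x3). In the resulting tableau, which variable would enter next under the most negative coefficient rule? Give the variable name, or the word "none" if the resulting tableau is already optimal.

x4

Pivot element 20/7. New z-row = old z-row − (-58/7)·(row 3/(20/7)).
Updated z-row coefficients: x1: 0, x2: 0, x3: 0, x4: -113/30, s1: 0, s2: 29/10, s3: 23/5, s4: -23/15.
The most negative is -113/30 in column x4, so x4 would enter next.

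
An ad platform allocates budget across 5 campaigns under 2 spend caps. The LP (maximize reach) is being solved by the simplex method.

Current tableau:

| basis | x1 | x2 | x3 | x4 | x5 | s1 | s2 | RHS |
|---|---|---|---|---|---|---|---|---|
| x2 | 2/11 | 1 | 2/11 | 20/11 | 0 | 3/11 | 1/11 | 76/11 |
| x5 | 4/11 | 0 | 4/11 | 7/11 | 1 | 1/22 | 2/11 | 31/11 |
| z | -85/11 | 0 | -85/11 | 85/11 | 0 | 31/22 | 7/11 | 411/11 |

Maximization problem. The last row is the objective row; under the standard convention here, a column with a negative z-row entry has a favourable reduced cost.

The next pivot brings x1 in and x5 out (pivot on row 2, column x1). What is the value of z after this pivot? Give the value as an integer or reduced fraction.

389/4

Minimum ratio for x1: (31/11)/(4/11) = 31/4.
z changes by −(z-row coeff of x1)·ratio = −(-85/11)·(31/4) = 2635/44.
New z = 411/11 + (2635/44) = 389/4.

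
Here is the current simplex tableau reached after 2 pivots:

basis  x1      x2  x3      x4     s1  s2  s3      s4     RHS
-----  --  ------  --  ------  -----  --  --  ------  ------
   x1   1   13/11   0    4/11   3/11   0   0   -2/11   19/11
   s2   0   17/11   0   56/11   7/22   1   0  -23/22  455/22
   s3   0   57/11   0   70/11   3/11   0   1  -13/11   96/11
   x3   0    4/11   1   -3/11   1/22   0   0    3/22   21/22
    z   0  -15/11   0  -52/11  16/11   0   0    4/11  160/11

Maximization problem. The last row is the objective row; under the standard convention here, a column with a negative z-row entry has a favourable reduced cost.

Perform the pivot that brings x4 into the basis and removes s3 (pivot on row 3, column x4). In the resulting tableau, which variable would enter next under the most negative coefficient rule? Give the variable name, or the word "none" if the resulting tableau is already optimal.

Pivot element 70/11. New z-row = old z-row − (-52/11)·(row 3/(70/11)).
Updated z-row coefficients: x1: 0, x2: 87/35, x3: 0, x4: 0, s1: 58/35, s2: 0, s3: 26/35, s4: -18/35.
The most negative is -18/35 in column s4, so s4 would enter next.

s4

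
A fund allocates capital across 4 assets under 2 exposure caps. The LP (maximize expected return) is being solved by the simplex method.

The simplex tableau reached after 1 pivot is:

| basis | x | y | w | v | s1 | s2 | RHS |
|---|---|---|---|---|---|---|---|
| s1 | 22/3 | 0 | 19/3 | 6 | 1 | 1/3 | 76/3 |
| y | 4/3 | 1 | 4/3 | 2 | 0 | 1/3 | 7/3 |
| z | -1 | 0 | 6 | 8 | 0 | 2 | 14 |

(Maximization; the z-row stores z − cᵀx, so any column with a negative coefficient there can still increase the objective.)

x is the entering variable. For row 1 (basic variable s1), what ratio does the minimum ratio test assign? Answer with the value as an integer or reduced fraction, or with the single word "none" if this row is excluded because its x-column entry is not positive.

Ratio = RHS / (x entry) = (76/3) / (22/3) = 38/11.

38/11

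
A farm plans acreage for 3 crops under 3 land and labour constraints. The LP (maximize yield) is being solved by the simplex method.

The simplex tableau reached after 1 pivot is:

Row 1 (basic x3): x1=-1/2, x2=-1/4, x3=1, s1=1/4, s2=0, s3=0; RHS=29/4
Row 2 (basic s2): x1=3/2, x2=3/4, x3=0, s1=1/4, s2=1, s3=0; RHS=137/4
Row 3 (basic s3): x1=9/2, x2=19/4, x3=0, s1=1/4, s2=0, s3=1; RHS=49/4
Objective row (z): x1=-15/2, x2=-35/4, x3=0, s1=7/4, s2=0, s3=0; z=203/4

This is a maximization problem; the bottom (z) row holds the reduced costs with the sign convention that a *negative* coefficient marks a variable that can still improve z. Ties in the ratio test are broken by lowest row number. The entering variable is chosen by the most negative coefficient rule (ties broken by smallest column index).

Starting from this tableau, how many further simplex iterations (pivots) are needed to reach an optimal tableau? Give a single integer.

1

pivot: x2 in, s3 out → z = 1393/19
No improving column remains; optimal.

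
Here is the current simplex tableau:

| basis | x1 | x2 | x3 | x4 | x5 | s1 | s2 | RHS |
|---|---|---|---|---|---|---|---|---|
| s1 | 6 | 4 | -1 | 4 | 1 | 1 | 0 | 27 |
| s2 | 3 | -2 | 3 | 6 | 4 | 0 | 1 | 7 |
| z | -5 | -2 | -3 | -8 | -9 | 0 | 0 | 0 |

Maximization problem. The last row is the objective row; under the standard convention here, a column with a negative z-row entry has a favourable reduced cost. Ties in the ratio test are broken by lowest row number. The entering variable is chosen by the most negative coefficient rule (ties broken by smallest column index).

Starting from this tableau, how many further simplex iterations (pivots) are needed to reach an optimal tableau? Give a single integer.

2

pivot: x5 in, s2 out → z = 63/4
pivot: x2 in, s1 out → z = 470/9
No improving column remains; optimal.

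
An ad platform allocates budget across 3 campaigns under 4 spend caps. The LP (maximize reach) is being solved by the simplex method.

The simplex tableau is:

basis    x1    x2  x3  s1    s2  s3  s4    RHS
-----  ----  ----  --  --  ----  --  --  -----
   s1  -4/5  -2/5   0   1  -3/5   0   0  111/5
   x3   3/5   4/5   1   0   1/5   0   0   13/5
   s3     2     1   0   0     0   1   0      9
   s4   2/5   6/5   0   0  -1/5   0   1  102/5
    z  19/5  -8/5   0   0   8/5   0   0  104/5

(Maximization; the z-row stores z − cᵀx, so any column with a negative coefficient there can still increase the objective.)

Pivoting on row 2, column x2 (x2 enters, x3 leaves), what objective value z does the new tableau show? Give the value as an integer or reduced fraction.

Minimum ratio for x2: (13/5)/(4/5) = 13/4.
z changes by −(z-row coeff of x2)·ratio = −(-8/5)·(13/4) = 26/5.
New z = 104/5 + (26/5) = 26.

26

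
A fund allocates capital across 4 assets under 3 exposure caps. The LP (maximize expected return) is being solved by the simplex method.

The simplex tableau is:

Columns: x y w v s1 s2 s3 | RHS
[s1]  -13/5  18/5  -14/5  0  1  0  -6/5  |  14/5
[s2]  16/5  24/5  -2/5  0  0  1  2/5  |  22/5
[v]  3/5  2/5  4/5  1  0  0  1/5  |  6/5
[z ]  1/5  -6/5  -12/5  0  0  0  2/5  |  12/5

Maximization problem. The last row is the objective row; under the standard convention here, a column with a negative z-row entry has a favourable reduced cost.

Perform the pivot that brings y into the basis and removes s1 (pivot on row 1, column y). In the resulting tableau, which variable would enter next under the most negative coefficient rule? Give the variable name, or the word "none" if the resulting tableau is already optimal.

w

Pivot element 18/5. New z-row = old z-row − (-6/5)·(row 1/(18/5)).
Updated z-row coefficients: x: -2/3, y: 0, w: -10/3, v: 0, s1: 1/3, s2: 0, s3: 0.
The most negative is -10/3 in column w, so w would enter next.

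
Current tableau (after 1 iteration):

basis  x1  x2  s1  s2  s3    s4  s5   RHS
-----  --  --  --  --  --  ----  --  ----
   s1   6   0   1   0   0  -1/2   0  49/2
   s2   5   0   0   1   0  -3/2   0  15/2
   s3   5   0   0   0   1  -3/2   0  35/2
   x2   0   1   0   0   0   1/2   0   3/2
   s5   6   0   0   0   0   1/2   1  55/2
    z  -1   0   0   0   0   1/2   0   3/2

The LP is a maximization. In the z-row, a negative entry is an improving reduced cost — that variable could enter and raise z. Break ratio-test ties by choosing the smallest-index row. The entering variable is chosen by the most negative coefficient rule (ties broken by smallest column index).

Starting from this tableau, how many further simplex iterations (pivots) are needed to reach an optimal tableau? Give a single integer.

pivot: x1 in, s2 out → z = 3
No improving column remains; optimal.

1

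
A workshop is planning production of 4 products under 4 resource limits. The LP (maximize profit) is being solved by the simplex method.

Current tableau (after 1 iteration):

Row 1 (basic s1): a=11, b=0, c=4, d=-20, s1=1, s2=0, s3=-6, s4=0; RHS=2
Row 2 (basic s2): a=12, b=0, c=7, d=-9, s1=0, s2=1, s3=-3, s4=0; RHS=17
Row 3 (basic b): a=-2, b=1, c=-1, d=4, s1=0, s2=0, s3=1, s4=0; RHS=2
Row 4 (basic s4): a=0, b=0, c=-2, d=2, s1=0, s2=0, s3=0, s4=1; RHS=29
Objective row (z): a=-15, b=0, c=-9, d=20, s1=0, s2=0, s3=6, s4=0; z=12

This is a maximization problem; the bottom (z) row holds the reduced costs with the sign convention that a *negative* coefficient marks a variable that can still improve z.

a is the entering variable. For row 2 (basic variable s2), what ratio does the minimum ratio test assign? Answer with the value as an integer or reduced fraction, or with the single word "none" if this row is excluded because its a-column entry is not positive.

17/12

Ratio = RHS / (a entry) = 17 / 12 = 17/12.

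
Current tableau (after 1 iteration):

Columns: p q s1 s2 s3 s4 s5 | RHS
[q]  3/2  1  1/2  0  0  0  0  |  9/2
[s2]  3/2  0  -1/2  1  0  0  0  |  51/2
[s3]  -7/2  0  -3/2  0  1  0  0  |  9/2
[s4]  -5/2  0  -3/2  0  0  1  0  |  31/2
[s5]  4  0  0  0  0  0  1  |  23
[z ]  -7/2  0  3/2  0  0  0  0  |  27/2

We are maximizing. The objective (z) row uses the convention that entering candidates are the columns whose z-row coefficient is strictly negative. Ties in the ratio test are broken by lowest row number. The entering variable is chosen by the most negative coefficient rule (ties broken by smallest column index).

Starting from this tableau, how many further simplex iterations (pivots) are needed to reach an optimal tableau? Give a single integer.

1

pivot: p in, q out → z = 24
No improving column remains; optimal.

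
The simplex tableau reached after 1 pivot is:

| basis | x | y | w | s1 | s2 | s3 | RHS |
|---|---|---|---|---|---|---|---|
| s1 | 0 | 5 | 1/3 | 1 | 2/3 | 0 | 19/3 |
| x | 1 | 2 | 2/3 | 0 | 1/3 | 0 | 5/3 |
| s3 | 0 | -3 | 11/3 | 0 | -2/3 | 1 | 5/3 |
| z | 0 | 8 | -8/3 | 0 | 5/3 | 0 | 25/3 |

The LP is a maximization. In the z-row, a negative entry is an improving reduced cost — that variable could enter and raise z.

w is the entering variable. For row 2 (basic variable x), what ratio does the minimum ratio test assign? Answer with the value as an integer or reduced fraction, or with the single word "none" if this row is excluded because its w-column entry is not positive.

Ratio = RHS / (w entry) = (5/3) / (2/3) = 5/2.

5/2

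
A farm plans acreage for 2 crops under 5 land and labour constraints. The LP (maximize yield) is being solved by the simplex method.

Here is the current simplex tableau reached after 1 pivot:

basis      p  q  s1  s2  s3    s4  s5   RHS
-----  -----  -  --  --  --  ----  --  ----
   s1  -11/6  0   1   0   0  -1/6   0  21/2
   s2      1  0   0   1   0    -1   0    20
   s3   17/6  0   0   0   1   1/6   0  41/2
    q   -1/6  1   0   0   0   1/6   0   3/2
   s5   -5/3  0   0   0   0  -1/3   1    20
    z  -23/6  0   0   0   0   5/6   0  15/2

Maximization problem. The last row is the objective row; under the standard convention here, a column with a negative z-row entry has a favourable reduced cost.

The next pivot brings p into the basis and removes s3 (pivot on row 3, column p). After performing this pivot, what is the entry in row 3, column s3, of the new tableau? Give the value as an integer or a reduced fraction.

6/17

Pivot element is row 3, column p: 17/6.
Normalize row 3: new (row 3, s3) = 1/(17/6) = 6/17.
Row 3 is the pivot row, so the entry is 6/17.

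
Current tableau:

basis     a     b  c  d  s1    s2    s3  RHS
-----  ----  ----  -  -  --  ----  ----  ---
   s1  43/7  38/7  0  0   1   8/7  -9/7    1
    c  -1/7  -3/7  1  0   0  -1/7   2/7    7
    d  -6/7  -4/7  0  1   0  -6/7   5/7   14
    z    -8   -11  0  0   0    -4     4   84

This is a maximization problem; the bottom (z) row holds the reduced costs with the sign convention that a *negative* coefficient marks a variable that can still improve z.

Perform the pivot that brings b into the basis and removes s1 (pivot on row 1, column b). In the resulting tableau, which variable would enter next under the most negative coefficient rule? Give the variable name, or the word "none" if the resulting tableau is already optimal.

s2

Pivot element 38/7. New z-row = old z-row − (-11)·(row 1/(38/7)).
Updated z-row coefficients: a: 169/38, b: 0, c: 0, d: 0, s1: 77/38, s2: -32/19, s3: 53/38.
The most negative is -32/19 in column s2, so s2 would enter next.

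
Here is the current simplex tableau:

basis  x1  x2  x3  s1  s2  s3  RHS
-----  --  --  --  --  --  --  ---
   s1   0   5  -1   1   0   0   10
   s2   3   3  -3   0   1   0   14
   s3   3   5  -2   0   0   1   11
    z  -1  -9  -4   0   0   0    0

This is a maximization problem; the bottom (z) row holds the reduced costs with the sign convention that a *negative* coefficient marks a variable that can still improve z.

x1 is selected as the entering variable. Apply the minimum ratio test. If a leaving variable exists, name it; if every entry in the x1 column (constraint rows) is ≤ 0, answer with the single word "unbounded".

s3

Ratios: row 1 (s1): entry 0 ≤ 0, skip; row 2 (s2): 14/3 = 14/3; row 3 (s3): 11/3 = 11/3.
Minimum ratio is in the s3 row, so s3 leaves.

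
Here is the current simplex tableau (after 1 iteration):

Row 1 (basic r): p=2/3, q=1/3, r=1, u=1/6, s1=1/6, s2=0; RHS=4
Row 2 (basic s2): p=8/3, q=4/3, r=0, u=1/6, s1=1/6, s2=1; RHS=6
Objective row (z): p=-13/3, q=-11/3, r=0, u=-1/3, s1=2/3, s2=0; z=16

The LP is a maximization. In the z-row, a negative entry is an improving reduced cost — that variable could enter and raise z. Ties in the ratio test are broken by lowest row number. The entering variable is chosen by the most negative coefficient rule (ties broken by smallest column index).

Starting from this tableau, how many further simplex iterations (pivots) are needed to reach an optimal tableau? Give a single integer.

pivot: p in, s2 out → z = 103/4
pivot: q in, p out → z = 65/2
No improving column remains; optimal.

2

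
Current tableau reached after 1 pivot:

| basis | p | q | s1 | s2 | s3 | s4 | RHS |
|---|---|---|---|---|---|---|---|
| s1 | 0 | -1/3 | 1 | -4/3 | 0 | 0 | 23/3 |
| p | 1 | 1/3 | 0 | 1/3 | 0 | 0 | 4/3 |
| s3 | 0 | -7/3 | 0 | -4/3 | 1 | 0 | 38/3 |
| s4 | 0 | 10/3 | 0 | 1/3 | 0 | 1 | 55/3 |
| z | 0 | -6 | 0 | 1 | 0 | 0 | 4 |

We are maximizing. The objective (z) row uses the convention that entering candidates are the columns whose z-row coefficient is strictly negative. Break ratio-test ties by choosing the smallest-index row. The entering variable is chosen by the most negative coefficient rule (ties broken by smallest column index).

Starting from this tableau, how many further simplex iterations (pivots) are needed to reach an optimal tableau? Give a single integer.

pivot: q in, p out → z = 28
No improving column remains; optimal.

1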